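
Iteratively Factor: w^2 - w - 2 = (w + 1)*(w - 2)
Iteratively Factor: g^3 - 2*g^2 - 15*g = (g + 3)*(g^2 - 5*g) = (g - 5)*(g + 3)*(g)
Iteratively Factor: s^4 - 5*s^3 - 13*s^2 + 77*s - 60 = (s + 4)*(s^3 - 9*s^2 + 23*s - 15) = (s - 5)*(s + 4)*(s^2 - 4*s + 3) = (s - 5)*(s - 3)*(s + 4)*(s - 1)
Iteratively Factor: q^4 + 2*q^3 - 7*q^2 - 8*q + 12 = (q + 2)*(q^3 - 7*q + 6) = (q - 2)*(q + 2)*(q^2 + 2*q - 3) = (q - 2)*(q - 1)*(q + 2)*(q + 3)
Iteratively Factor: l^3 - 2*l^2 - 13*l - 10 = (l + 1)*(l^2 - 3*l - 10) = (l - 5)*(l + 1)*(l + 2)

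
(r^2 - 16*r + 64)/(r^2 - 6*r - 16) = (r - 8)/(r + 2)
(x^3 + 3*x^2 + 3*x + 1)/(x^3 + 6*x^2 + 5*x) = (x^2 + 2*x + 1)/(x*(x + 5))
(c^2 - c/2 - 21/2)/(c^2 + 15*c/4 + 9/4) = 2*(2*c - 7)/(4*c + 3)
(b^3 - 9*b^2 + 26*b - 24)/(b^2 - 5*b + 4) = (b^2 - 5*b + 6)/(b - 1)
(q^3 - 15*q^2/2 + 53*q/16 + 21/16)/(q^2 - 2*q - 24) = (-16*q^3 + 120*q^2 - 53*q - 21)/(16*(-q^2 + 2*q + 24))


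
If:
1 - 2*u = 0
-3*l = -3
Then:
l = 1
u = 1/2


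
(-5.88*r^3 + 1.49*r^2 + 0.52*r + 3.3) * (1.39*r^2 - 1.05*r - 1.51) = -8.1732*r^5 + 8.2451*r^4 + 8.0371*r^3 + 1.7911*r^2 - 4.2502*r - 4.983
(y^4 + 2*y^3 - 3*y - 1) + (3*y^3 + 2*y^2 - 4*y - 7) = y^4 + 5*y^3 + 2*y^2 - 7*y - 8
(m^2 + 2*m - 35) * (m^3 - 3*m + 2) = m^5 + 2*m^4 - 38*m^3 - 4*m^2 + 109*m - 70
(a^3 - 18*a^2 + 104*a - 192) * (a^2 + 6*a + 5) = a^5 - 12*a^4 + a^3 + 342*a^2 - 632*a - 960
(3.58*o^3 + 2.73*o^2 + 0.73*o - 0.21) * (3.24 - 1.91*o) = -6.8378*o^4 + 6.3849*o^3 + 7.4509*o^2 + 2.7663*o - 0.6804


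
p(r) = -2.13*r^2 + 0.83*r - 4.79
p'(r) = 0.83 - 4.26*r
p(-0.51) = -5.77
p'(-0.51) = 3.00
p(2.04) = -11.96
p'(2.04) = -7.86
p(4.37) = -41.84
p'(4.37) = -17.79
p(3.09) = -22.56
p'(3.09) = -12.33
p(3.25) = -24.59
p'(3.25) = -13.02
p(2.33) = -14.42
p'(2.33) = -9.10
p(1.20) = -6.86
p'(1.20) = -4.28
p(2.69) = -17.97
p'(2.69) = -10.63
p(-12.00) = -321.47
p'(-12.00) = 51.95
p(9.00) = -169.85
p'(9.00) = -37.51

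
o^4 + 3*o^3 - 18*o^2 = o^2*(o - 3)*(o + 6)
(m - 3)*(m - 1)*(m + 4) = m^3 - 13*m + 12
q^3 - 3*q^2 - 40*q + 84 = (q - 7)*(q - 2)*(q + 6)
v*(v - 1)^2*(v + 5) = v^4 + 3*v^3 - 9*v^2 + 5*v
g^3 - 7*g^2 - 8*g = g*(g - 8)*(g + 1)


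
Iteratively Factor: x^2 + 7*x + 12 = (x + 4)*(x + 3)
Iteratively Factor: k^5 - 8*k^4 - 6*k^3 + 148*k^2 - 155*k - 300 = (k + 1)*(k^4 - 9*k^3 + 3*k^2 + 145*k - 300) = (k - 5)*(k + 1)*(k^3 - 4*k^2 - 17*k + 60) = (k - 5)*(k + 1)*(k + 4)*(k^2 - 8*k + 15) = (k - 5)*(k - 3)*(k + 1)*(k + 4)*(k - 5)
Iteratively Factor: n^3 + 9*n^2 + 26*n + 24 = (n + 4)*(n^2 + 5*n + 6) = (n + 3)*(n + 4)*(n + 2)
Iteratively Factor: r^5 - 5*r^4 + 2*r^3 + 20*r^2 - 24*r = (r - 2)*(r^4 - 3*r^3 - 4*r^2 + 12*r) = (r - 2)^2*(r^3 - r^2 - 6*r) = (r - 2)^2*(r + 2)*(r^2 - 3*r) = r*(r - 2)^2*(r + 2)*(r - 3)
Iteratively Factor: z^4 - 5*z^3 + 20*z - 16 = (z + 2)*(z^3 - 7*z^2 + 14*z - 8) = (z - 2)*(z + 2)*(z^2 - 5*z + 4) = (z - 2)*(z - 1)*(z + 2)*(z - 4)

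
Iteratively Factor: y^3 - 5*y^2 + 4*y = (y - 1)*(y^2 - 4*y) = y*(y - 1)*(y - 4)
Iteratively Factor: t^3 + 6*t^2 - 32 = (t - 2)*(t^2 + 8*t + 16) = (t - 2)*(t + 4)*(t + 4)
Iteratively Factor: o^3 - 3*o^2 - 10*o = (o - 5)*(o^2 + 2*o) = o*(o - 5)*(o + 2)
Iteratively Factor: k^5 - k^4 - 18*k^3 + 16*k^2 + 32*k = (k - 2)*(k^4 + k^3 - 16*k^2 - 16*k) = (k - 2)*(k + 4)*(k^3 - 3*k^2 - 4*k) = k*(k - 2)*(k + 4)*(k^2 - 3*k - 4) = k*(k - 2)*(k + 1)*(k + 4)*(k - 4)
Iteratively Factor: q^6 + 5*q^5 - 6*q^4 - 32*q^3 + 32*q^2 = (q - 1)*(q^5 + 6*q^4 - 32*q^2) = (q - 1)*(q + 4)*(q^4 + 2*q^3 - 8*q^2) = q*(q - 1)*(q + 4)*(q^3 + 2*q^2 - 8*q) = q*(q - 2)*(q - 1)*(q + 4)*(q^2 + 4*q) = q*(q - 2)*(q - 1)*(q + 4)^2*(q)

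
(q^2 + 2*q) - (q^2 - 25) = 2*q + 25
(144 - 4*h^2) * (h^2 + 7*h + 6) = -4*h^4 - 28*h^3 + 120*h^2 + 1008*h + 864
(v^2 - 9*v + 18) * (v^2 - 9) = v^4 - 9*v^3 + 9*v^2 + 81*v - 162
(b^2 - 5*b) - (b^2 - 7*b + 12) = 2*b - 12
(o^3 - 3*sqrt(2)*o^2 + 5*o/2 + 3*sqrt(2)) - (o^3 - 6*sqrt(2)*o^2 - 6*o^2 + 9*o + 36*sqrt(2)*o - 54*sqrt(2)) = 3*sqrt(2)*o^2 + 6*o^2 - 36*sqrt(2)*o - 13*o/2 + 57*sqrt(2)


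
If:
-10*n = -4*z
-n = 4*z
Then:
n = 0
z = 0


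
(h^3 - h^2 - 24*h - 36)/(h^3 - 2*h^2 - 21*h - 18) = (h + 2)/(h + 1)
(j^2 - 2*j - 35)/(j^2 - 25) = (j - 7)/(j - 5)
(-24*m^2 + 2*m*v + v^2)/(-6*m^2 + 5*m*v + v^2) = (-4*m + v)/(-m + v)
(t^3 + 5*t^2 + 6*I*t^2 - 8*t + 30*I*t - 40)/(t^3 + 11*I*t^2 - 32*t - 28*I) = (t^2 + t*(5 + 4*I) + 20*I)/(t^2 + 9*I*t - 14)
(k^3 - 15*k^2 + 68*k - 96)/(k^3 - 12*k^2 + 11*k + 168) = (k^2 - 7*k + 12)/(k^2 - 4*k - 21)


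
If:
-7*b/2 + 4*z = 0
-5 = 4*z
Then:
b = -10/7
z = -5/4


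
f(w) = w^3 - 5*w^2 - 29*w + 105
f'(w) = 3*w^2 - 10*w - 29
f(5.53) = -39.16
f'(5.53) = 7.44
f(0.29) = 96.19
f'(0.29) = -31.65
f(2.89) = 3.57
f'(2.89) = -32.84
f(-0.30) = 113.22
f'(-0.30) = -25.73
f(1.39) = 57.72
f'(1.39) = -37.10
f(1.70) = 46.16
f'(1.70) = -37.33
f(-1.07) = 129.08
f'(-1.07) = -14.87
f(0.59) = 86.35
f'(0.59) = -33.86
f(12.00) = 765.00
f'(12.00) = 283.00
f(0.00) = 105.00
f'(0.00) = -29.00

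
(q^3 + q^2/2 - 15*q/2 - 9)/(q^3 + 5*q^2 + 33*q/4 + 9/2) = 2*(q - 3)/(2*q + 3)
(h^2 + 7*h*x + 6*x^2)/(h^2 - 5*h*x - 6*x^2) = (-h - 6*x)/(-h + 6*x)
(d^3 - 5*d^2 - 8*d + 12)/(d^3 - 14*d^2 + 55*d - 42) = (d + 2)/(d - 7)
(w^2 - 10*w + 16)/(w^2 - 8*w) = (w - 2)/w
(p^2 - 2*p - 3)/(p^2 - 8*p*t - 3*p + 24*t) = (p + 1)/(p - 8*t)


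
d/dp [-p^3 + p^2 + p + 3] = -3*p^2 + 2*p + 1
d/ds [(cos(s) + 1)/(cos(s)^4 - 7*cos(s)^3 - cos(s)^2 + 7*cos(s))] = (3*sin(s) + 7*sin(s)/cos(s)^2 - 16*tan(s))/((cos(s) - 7)^2*(cos(s) - 1)^2)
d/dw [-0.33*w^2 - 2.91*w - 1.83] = -0.66*w - 2.91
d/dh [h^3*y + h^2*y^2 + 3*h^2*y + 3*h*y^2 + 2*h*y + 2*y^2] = y*(3*h^2 + 2*h*y + 6*h + 3*y + 2)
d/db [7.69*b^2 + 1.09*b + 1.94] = 15.38*b + 1.09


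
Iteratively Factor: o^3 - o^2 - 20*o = (o + 4)*(o^2 - 5*o) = o*(o + 4)*(o - 5)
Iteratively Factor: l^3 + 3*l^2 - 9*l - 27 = (l - 3)*(l^2 + 6*l + 9) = (l - 3)*(l + 3)*(l + 3)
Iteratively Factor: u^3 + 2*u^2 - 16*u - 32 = (u + 2)*(u^2 - 16) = (u + 2)*(u + 4)*(u - 4)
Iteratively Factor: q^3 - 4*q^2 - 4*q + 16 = (q - 2)*(q^2 - 2*q - 8) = (q - 4)*(q - 2)*(q + 2)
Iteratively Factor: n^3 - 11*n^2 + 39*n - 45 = (n - 5)*(n^2 - 6*n + 9) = (n - 5)*(n - 3)*(n - 3)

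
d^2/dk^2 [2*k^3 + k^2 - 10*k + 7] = 12*k + 2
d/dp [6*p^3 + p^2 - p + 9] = 18*p^2 + 2*p - 1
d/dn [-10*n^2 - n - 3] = -20*n - 1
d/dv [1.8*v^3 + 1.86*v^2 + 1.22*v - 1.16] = 5.4*v^2 + 3.72*v + 1.22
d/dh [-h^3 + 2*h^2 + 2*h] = -3*h^2 + 4*h + 2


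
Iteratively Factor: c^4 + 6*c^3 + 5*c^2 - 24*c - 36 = (c + 3)*(c^3 + 3*c^2 - 4*c - 12) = (c + 3)^2*(c^2 - 4) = (c + 2)*(c + 3)^2*(c - 2)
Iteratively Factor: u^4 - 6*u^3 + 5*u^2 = (u - 5)*(u^3 - u^2) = u*(u - 5)*(u^2 - u) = u^2*(u - 5)*(u - 1)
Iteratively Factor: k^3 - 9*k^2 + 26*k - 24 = (k - 2)*(k^2 - 7*k + 12) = (k - 4)*(k - 2)*(k - 3)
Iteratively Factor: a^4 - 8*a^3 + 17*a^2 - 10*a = (a)*(a^3 - 8*a^2 + 17*a - 10) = a*(a - 5)*(a^2 - 3*a + 2) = a*(a - 5)*(a - 1)*(a - 2)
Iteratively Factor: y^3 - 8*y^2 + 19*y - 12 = (y - 3)*(y^2 - 5*y + 4) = (y - 4)*(y - 3)*(y - 1)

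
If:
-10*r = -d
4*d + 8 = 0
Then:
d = -2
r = -1/5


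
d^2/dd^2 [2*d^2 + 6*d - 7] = 4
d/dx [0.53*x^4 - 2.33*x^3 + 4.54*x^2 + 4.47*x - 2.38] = 2.12*x^3 - 6.99*x^2 + 9.08*x + 4.47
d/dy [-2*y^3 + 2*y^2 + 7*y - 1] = -6*y^2 + 4*y + 7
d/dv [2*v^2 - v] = 4*v - 1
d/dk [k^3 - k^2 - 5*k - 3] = 3*k^2 - 2*k - 5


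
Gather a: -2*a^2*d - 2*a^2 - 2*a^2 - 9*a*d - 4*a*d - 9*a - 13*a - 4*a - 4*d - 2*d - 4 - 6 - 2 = a^2*(-2*d - 4) + a*(-13*d - 26) - 6*d - 12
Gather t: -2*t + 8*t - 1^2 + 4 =6*t + 3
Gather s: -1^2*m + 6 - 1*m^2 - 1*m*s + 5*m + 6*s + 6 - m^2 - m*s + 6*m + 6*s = -2*m^2 + 10*m + s*(12 - 2*m) + 12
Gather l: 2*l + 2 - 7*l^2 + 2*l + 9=-7*l^2 + 4*l + 11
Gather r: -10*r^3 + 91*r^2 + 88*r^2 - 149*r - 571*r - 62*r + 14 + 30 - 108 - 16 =-10*r^3 + 179*r^2 - 782*r - 80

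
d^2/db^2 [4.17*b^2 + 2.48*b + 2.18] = 8.34000000000000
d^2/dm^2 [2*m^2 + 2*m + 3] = 4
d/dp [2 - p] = -1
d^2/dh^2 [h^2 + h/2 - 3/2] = 2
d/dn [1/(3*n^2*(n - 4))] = (8/3 - n)/(n^3*(n^2 - 8*n + 16))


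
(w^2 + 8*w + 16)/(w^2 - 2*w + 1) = (w^2 + 8*w + 16)/(w^2 - 2*w + 1)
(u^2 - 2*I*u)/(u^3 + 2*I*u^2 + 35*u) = (u - 2*I)/(u^2 + 2*I*u + 35)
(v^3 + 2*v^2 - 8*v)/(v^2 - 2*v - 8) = v*(-v^2 - 2*v + 8)/(-v^2 + 2*v + 8)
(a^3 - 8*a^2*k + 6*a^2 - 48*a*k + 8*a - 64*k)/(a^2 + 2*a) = a - 8*k + 4 - 32*k/a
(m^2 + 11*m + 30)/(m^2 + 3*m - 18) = (m + 5)/(m - 3)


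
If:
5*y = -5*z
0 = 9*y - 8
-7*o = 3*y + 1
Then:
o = -11/21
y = 8/9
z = -8/9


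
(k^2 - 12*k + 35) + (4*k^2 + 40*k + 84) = 5*k^2 + 28*k + 119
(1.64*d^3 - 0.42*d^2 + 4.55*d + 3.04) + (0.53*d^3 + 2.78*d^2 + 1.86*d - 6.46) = 2.17*d^3 + 2.36*d^2 + 6.41*d - 3.42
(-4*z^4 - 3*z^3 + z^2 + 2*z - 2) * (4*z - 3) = -16*z^5 + 13*z^3 + 5*z^2 - 14*z + 6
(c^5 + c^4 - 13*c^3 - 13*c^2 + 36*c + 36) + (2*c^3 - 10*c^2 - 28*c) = c^5 + c^4 - 11*c^3 - 23*c^2 + 8*c + 36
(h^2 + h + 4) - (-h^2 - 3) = 2*h^2 + h + 7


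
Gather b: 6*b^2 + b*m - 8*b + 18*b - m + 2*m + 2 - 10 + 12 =6*b^2 + b*(m + 10) + m + 4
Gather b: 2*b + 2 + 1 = 2*b + 3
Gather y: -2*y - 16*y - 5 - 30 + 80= 45 - 18*y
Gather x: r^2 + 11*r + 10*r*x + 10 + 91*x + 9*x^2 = r^2 + 11*r + 9*x^2 + x*(10*r + 91) + 10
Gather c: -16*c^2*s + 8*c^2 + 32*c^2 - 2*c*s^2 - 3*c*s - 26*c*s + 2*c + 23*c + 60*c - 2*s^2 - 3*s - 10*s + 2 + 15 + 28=c^2*(40 - 16*s) + c*(-2*s^2 - 29*s + 85) - 2*s^2 - 13*s + 45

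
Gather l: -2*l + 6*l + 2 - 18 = 4*l - 16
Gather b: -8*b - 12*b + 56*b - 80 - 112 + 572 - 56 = 36*b + 324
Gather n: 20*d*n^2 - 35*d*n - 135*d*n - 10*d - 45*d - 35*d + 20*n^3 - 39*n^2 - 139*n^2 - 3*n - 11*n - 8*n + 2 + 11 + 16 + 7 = -90*d + 20*n^3 + n^2*(20*d - 178) + n*(-170*d - 22) + 36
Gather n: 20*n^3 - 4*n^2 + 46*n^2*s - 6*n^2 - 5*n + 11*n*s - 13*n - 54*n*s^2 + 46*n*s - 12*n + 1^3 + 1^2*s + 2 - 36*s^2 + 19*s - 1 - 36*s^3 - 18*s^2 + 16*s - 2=20*n^3 + n^2*(46*s - 10) + n*(-54*s^2 + 57*s - 30) - 36*s^3 - 54*s^2 + 36*s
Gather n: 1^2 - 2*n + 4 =5 - 2*n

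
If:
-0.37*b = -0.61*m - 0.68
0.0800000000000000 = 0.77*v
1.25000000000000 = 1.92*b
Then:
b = 0.65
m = -0.72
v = 0.10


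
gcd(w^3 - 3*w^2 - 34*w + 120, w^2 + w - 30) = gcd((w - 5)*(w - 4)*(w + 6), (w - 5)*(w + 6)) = w^2 + w - 30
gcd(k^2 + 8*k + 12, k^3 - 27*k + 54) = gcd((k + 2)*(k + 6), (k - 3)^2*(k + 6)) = k + 6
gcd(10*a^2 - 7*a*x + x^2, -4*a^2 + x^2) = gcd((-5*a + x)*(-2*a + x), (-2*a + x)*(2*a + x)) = -2*a + x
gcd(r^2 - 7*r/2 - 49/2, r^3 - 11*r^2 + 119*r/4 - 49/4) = r - 7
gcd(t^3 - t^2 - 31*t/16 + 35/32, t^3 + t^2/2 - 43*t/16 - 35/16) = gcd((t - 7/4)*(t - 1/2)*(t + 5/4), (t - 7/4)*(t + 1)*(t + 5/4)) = t^2 - t/2 - 35/16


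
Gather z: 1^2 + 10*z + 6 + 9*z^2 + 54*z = 9*z^2 + 64*z + 7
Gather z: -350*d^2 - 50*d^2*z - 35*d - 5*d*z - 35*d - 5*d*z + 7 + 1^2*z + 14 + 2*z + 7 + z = -350*d^2 - 70*d + z*(-50*d^2 - 10*d + 4) + 28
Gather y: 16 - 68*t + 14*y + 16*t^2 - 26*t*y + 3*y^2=16*t^2 - 68*t + 3*y^2 + y*(14 - 26*t) + 16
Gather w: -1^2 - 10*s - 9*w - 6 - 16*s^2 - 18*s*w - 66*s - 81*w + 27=-16*s^2 - 76*s + w*(-18*s - 90) + 20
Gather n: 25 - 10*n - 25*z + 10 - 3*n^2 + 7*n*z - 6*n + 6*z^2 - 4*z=-3*n^2 + n*(7*z - 16) + 6*z^2 - 29*z + 35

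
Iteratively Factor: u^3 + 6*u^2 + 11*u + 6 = (u + 1)*(u^2 + 5*u + 6) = (u + 1)*(u + 2)*(u + 3)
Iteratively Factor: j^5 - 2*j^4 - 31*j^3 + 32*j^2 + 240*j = (j + 4)*(j^4 - 6*j^3 - 7*j^2 + 60*j) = (j - 5)*(j + 4)*(j^3 - j^2 - 12*j) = (j - 5)*(j - 4)*(j + 4)*(j^2 + 3*j) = j*(j - 5)*(j - 4)*(j + 4)*(j + 3)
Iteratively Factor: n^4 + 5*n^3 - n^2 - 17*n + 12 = (n - 1)*(n^3 + 6*n^2 + 5*n - 12) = (n - 1)*(n + 4)*(n^2 + 2*n - 3) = (n - 1)^2*(n + 4)*(n + 3)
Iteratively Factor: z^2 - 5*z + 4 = (z - 4)*(z - 1)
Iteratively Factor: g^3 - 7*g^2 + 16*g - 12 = (g - 2)*(g^2 - 5*g + 6) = (g - 3)*(g - 2)*(g - 2)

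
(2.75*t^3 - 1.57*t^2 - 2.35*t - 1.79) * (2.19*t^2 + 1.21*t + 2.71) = 6.0225*t^5 - 0.1108*t^4 + 0.4063*t^3 - 11.0183*t^2 - 8.5344*t - 4.8509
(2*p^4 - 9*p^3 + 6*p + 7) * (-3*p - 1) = -6*p^5 + 25*p^4 + 9*p^3 - 18*p^2 - 27*p - 7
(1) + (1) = 2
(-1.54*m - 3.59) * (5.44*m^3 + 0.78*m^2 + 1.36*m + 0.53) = -8.3776*m^4 - 20.7308*m^3 - 4.8946*m^2 - 5.6986*m - 1.9027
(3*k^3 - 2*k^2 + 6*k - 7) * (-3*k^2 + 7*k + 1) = -9*k^5 + 27*k^4 - 29*k^3 + 61*k^2 - 43*k - 7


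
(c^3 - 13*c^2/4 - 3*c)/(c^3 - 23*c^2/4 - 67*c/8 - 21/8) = 2*c*(c - 4)/(2*c^2 - 13*c - 7)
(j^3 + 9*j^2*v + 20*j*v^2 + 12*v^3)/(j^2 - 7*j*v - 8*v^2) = (-j^2 - 8*j*v - 12*v^2)/(-j + 8*v)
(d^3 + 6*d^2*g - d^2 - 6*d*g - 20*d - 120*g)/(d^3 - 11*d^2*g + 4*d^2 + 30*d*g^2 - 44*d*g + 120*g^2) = (d^2 + 6*d*g - 5*d - 30*g)/(d^2 - 11*d*g + 30*g^2)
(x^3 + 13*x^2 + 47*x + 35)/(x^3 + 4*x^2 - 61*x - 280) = (x + 1)/(x - 8)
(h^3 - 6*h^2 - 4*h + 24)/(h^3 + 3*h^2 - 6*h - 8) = (h^2 - 4*h - 12)/(h^2 + 5*h + 4)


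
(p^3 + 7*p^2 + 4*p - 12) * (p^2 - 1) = p^5 + 7*p^4 + 3*p^3 - 19*p^2 - 4*p + 12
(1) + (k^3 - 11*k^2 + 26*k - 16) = k^3 - 11*k^2 + 26*k - 15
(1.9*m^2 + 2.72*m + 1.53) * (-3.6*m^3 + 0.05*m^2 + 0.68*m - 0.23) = -6.84*m^5 - 9.697*m^4 - 4.08*m^3 + 1.4891*m^2 + 0.4148*m - 0.3519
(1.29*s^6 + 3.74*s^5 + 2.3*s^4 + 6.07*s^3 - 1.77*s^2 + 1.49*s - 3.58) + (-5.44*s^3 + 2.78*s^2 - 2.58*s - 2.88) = 1.29*s^6 + 3.74*s^5 + 2.3*s^4 + 0.63*s^3 + 1.01*s^2 - 1.09*s - 6.46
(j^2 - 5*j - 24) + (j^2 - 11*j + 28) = 2*j^2 - 16*j + 4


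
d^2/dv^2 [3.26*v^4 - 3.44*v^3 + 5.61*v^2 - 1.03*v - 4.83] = 39.12*v^2 - 20.64*v + 11.22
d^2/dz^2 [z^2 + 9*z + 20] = 2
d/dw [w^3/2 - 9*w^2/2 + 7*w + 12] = 3*w^2/2 - 9*w + 7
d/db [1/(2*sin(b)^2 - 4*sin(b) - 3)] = 4*(1 - sin(b))*cos(b)/(4*sin(b) + cos(2*b) + 2)^2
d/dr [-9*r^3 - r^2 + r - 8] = -27*r^2 - 2*r + 1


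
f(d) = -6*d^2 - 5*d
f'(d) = -12*d - 5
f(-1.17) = -2.36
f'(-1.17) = 9.04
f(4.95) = -171.76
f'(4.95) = -64.40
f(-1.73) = -9.31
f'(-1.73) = 15.76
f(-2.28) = -19.79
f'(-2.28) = 22.36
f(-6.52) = -222.46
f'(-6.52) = 73.24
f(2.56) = -52.12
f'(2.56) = -35.72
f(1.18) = -14.25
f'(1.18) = -19.16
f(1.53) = -21.70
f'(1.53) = -23.36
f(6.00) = -246.00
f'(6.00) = -77.00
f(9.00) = -531.00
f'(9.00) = -113.00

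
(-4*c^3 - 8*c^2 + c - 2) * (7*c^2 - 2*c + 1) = -28*c^5 - 48*c^4 + 19*c^3 - 24*c^2 + 5*c - 2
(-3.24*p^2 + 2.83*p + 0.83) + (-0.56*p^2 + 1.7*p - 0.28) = -3.8*p^2 + 4.53*p + 0.55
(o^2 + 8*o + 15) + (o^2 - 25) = 2*o^2 + 8*o - 10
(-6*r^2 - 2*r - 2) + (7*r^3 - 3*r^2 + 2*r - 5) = 7*r^3 - 9*r^2 - 7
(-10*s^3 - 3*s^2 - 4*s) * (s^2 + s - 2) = -10*s^5 - 13*s^4 + 13*s^3 + 2*s^2 + 8*s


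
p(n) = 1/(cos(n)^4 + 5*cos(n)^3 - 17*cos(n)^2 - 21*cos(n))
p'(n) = (4*sin(n)*cos(n)^3 + 15*sin(n)*cos(n)^2 - 34*sin(n)*cos(n) - 21*sin(n))/(cos(n)^4 + 5*cos(n)^3 - 17*cos(n)^2 - 21*cos(n))^2 = (4*cos(n)^3 + 15*cos(n)^2 - 34*cos(n) - 21)*sin(n)/((cos(n)^3 + 5*cos(n)^2 - 17*cos(n) - 21)^2*cos(n)^2)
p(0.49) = -0.04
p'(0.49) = -0.02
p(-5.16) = -0.08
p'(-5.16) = -0.21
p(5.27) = -0.07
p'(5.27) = 0.13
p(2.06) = 0.18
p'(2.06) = -0.06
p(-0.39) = -0.03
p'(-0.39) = 0.02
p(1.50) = -0.64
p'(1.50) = -9.46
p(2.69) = 0.47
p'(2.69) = 1.78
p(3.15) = 1179.02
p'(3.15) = -280460.64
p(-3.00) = 4.21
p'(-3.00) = -58.71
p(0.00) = -0.03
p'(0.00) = 0.00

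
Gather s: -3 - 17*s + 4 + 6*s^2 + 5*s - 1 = 6*s^2 - 12*s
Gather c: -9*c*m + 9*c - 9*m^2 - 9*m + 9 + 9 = c*(9 - 9*m) - 9*m^2 - 9*m + 18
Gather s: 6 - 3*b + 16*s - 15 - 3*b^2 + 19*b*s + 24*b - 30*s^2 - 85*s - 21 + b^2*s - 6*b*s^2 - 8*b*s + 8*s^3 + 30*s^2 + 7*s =-3*b^2 - 6*b*s^2 + 21*b + 8*s^3 + s*(b^2 + 11*b - 62) - 30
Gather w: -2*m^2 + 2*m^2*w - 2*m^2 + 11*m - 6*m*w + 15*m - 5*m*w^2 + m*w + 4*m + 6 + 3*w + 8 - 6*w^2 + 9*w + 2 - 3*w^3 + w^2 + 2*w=-4*m^2 + 30*m - 3*w^3 + w^2*(-5*m - 5) + w*(2*m^2 - 5*m + 14) + 16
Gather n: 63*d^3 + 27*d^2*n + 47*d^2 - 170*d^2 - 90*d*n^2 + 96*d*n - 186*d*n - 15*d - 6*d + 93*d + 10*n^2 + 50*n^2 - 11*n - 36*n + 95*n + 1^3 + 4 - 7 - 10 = 63*d^3 - 123*d^2 + 72*d + n^2*(60 - 90*d) + n*(27*d^2 - 90*d + 48) - 12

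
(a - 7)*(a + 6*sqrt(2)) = a^2 - 7*a + 6*sqrt(2)*a - 42*sqrt(2)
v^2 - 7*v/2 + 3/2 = (v - 3)*(v - 1/2)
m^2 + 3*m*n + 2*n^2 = (m + n)*(m + 2*n)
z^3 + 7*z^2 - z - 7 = (z - 1)*(z + 1)*(z + 7)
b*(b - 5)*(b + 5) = b^3 - 25*b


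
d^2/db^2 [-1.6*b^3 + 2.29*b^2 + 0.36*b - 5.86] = 4.58 - 9.6*b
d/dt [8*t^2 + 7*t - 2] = 16*t + 7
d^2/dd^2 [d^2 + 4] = 2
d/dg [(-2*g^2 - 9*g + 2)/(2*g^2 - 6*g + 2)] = (15*g^2 - 8*g - 3)/(2*(g^4 - 6*g^3 + 11*g^2 - 6*g + 1))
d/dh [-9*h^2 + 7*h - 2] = 7 - 18*h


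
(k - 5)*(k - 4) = k^2 - 9*k + 20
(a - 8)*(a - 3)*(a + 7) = a^3 - 4*a^2 - 53*a + 168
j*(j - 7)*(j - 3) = j^3 - 10*j^2 + 21*j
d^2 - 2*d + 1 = (d - 1)^2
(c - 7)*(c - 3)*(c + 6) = c^3 - 4*c^2 - 39*c + 126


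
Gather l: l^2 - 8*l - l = l^2 - 9*l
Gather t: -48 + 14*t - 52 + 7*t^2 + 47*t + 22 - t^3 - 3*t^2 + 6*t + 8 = -t^3 + 4*t^2 + 67*t - 70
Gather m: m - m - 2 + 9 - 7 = 0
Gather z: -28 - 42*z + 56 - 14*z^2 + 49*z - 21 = -14*z^2 + 7*z + 7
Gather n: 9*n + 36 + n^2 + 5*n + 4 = n^2 + 14*n + 40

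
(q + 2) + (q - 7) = 2*q - 5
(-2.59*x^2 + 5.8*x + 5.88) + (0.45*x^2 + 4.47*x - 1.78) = -2.14*x^2 + 10.27*x + 4.1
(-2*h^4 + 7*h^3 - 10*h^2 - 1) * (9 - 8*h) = 16*h^5 - 74*h^4 + 143*h^3 - 90*h^2 + 8*h - 9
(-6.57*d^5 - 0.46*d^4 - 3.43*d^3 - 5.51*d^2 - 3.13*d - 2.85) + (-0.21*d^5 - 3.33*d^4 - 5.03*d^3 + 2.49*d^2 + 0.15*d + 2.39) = -6.78*d^5 - 3.79*d^4 - 8.46*d^3 - 3.02*d^2 - 2.98*d - 0.46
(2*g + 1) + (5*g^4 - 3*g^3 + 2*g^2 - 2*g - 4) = 5*g^4 - 3*g^3 + 2*g^2 - 3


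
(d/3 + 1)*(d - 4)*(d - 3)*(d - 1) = d^4/3 - 5*d^3/3 - 5*d^2/3 + 15*d - 12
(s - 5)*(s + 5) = s^2 - 25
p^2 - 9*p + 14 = (p - 7)*(p - 2)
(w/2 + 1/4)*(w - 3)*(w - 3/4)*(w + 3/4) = w^4/2 - 5*w^3/4 - 33*w^2/32 + 45*w/64 + 27/64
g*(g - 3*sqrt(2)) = g^2 - 3*sqrt(2)*g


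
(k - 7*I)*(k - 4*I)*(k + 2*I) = k^3 - 9*I*k^2 - 6*k - 56*I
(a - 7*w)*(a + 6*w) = a^2 - a*w - 42*w^2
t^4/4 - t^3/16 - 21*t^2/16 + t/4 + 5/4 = (t/4 + 1/2)*(t - 2)*(t - 5/4)*(t + 1)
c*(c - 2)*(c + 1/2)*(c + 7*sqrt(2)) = c^4 - 3*c^3/2 + 7*sqrt(2)*c^3 - 21*sqrt(2)*c^2/2 - c^2 - 7*sqrt(2)*c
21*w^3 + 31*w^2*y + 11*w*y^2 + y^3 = (w + y)*(3*w + y)*(7*w + y)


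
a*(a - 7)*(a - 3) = a^3 - 10*a^2 + 21*a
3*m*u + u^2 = u*(3*m + u)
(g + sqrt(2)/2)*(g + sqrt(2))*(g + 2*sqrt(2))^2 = g^4 + 11*sqrt(2)*g^3/2 + 21*g^2 + 16*sqrt(2)*g + 8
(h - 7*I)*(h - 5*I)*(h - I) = h^3 - 13*I*h^2 - 47*h + 35*I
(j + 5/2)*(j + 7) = j^2 + 19*j/2 + 35/2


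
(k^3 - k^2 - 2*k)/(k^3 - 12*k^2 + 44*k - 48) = k*(k + 1)/(k^2 - 10*k + 24)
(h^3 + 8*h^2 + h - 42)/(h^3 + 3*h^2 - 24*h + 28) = (h + 3)/(h - 2)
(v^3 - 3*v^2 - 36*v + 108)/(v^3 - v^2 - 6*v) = (v^2 - 36)/(v*(v + 2))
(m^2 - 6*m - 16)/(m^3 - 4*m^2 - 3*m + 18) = (m - 8)/(m^2 - 6*m + 9)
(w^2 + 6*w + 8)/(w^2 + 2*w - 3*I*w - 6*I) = (w + 4)/(w - 3*I)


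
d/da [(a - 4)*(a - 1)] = 2*a - 5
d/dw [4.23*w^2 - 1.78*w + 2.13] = 8.46*w - 1.78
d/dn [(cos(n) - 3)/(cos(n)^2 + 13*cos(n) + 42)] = (cos(n)^2 - 6*cos(n) - 81)*sin(n)/(cos(n)^2 + 13*cos(n) + 42)^2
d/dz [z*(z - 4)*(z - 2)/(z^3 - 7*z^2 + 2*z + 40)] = (-z^2 - 20*z + 20)/(z^4 - 6*z^3 - 11*z^2 + 60*z + 100)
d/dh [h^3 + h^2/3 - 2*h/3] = 3*h^2 + 2*h/3 - 2/3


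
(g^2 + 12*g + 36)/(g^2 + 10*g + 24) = (g + 6)/(g + 4)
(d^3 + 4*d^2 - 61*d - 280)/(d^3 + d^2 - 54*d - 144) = (d^2 + 12*d + 35)/(d^2 + 9*d + 18)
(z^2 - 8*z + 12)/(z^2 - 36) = (z - 2)/(z + 6)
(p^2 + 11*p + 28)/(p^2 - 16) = (p + 7)/(p - 4)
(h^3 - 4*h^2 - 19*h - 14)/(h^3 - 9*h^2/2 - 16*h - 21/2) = 2*(h + 2)/(2*h + 3)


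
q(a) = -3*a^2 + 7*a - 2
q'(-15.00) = 97.00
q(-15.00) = -782.00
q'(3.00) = -11.00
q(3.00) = -8.00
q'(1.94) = -4.64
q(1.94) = 0.29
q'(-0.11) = 7.66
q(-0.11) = -2.81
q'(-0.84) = 12.04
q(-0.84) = -10.00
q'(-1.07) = 13.42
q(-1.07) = -12.92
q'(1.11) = 0.34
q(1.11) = 2.07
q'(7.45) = -37.70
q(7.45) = -116.36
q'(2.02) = -5.12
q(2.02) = -0.10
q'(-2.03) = 19.18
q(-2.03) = -28.57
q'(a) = 7 - 6*a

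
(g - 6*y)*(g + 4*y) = g^2 - 2*g*y - 24*y^2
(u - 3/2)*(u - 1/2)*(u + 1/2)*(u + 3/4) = u^4 - 3*u^3/4 - 11*u^2/8 + 3*u/16 + 9/32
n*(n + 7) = n^2 + 7*n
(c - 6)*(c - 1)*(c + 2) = c^3 - 5*c^2 - 8*c + 12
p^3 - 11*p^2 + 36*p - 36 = (p - 6)*(p - 3)*(p - 2)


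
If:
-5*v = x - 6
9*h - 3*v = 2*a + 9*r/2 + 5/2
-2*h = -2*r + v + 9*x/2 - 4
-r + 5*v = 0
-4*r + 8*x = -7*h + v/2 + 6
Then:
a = -6383/796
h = 137/199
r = 770/199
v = 154/199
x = 424/199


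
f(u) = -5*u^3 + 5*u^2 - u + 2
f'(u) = -15*u^2 + 10*u - 1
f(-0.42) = 3.67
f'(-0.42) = -7.85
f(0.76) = 1.93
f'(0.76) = -2.06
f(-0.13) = 2.23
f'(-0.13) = -2.55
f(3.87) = -216.79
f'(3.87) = -186.95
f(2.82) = -73.19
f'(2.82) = -92.09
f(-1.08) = 15.21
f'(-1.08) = -29.30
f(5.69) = -762.91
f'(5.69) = -429.74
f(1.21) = -0.75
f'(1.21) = -10.86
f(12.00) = -7930.00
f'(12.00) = -2041.00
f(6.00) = -904.00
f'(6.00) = -481.00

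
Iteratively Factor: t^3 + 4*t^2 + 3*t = (t + 1)*(t^2 + 3*t) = (t + 1)*(t + 3)*(t)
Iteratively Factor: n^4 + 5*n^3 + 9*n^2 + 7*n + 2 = (n + 1)*(n^3 + 4*n^2 + 5*n + 2) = (n + 1)^2*(n^2 + 3*n + 2) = (n + 1)^3*(n + 2)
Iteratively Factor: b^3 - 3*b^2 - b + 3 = (b - 1)*(b^2 - 2*b - 3) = (b - 1)*(b + 1)*(b - 3)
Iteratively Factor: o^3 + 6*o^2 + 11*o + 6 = (o + 2)*(o^2 + 4*o + 3) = (o + 1)*(o + 2)*(o + 3)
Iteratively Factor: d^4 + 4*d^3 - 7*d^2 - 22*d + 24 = (d - 2)*(d^3 + 6*d^2 + 5*d - 12) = (d - 2)*(d + 4)*(d^2 + 2*d - 3) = (d - 2)*(d + 3)*(d + 4)*(d - 1)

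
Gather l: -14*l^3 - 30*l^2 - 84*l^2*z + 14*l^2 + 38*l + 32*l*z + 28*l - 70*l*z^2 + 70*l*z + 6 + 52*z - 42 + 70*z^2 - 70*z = -14*l^3 + l^2*(-84*z - 16) + l*(-70*z^2 + 102*z + 66) + 70*z^2 - 18*z - 36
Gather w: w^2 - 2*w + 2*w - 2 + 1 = w^2 - 1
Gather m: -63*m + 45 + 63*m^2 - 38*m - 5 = 63*m^2 - 101*m + 40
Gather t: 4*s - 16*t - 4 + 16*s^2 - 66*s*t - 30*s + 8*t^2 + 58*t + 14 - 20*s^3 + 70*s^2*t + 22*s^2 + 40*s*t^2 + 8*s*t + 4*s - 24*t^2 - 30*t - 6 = -20*s^3 + 38*s^2 - 22*s + t^2*(40*s - 16) + t*(70*s^2 - 58*s + 12) + 4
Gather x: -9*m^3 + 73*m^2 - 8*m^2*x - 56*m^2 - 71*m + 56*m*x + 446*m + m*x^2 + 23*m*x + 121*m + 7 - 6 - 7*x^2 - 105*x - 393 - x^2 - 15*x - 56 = -9*m^3 + 17*m^2 + 496*m + x^2*(m - 8) + x*(-8*m^2 + 79*m - 120) - 448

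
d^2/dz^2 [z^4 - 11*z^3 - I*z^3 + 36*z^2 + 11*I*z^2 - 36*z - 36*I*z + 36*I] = 12*z^2 + 6*z*(-11 - I) + 72 + 22*I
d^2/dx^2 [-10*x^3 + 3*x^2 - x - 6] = 6 - 60*x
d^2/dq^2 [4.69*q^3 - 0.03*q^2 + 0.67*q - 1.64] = 28.14*q - 0.06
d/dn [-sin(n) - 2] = -cos(n)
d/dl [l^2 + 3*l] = 2*l + 3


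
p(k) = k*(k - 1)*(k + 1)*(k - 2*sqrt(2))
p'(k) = k*(k - 1)*(k + 1) + k*(k - 1)*(k - 2*sqrt(2)) + k*(k + 1)*(k - 2*sqrt(2)) + (k - 1)*(k + 1)*(k - 2*sqrt(2)) = 4*k^3 - 6*sqrt(2)*k^2 - 2*k + 2*sqrt(2)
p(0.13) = 0.34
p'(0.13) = 2.43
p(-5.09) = 1003.92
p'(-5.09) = -734.32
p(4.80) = 208.58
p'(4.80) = 240.10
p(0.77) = 0.65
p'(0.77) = -1.92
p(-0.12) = -0.35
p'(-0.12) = 2.94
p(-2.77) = 103.48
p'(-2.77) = -141.75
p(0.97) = 0.11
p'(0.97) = -3.44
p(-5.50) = 1339.84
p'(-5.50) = -908.35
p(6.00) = 666.03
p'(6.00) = 549.36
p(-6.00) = 1853.97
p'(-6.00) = -1154.64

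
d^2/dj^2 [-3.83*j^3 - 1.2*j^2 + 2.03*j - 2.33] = -22.98*j - 2.4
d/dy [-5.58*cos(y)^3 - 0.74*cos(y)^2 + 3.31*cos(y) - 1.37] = (16.74*cos(y)^2 + 1.48*cos(y) - 3.31)*sin(y)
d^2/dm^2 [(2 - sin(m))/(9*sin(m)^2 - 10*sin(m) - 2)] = (-81*sin(m)^5 + 558*sin(m)^4 - 486*sin(m)^3 - 608*sin(m)^2 + 1144*sin(m) - 512)/(-9*sin(m)^2 + 10*sin(m) + 2)^3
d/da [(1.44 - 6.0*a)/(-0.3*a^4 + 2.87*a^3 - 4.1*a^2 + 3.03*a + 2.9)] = (-5.4*a^4 + 36.168*a^3 - 36.9984*a^2 + 11.808*a - 21.7632)/(0.09*a^8 - 1.722*a^7 + 10.6969*a^6 - 25.352*a^5 + 32.4622*a^4 - 8.2*a^3 - 14.5991*a^2 + 17.574*a + 8.41)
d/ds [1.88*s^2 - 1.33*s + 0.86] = 3.76*s - 1.33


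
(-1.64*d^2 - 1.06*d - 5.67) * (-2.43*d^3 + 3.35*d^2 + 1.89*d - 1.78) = 3.9852*d^5 - 2.9182*d^4 + 7.1275*d^3 - 18.0787*d^2 - 8.8295*d + 10.0926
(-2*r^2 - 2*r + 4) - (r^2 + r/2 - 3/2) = -3*r^2 - 5*r/2 + 11/2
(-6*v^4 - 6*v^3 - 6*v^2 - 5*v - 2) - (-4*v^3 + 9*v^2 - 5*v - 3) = -6*v^4 - 2*v^3 - 15*v^2 + 1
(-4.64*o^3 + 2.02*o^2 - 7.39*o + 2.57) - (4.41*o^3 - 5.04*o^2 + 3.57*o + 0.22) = -9.05*o^3 + 7.06*o^2 - 10.96*o + 2.35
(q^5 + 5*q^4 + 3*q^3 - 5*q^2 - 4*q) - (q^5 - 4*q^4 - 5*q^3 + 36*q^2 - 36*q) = 9*q^4 + 8*q^3 - 41*q^2 + 32*q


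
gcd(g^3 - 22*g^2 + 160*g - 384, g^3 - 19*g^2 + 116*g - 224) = g - 8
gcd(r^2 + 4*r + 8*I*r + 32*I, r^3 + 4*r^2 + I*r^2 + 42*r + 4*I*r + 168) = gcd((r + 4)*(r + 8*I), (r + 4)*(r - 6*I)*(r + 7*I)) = r + 4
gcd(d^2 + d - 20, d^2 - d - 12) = d - 4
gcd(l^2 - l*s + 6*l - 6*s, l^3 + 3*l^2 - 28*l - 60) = l + 6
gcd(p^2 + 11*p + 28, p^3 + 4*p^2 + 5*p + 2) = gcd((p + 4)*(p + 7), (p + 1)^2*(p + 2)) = 1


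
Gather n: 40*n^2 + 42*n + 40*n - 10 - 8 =40*n^2 + 82*n - 18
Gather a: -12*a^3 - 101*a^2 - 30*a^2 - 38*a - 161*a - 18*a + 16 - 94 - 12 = -12*a^3 - 131*a^2 - 217*a - 90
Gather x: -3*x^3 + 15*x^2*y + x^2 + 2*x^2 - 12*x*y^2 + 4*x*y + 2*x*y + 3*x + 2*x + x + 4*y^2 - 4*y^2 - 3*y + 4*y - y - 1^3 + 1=-3*x^3 + x^2*(15*y + 3) + x*(-12*y^2 + 6*y + 6)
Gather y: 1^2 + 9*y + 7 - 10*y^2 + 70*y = -10*y^2 + 79*y + 8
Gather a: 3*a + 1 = 3*a + 1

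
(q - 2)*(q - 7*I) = q^2 - 2*q - 7*I*q + 14*I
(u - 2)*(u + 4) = u^2 + 2*u - 8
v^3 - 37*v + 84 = (v - 4)*(v - 3)*(v + 7)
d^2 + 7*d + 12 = (d + 3)*(d + 4)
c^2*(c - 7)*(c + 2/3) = c^4 - 19*c^3/3 - 14*c^2/3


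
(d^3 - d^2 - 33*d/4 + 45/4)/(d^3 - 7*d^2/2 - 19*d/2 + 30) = (d - 3/2)/(d - 4)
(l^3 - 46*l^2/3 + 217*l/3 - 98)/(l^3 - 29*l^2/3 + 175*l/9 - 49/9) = 3*(l - 6)/(3*l - 1)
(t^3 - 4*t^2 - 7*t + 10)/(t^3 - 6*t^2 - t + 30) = (t - 1)/(t - 3)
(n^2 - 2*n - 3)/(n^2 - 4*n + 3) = (n + 1)/(n - 1)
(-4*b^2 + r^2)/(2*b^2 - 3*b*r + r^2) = (2*b + r)/(-b + r)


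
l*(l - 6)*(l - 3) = l^3 - 9*l^2 + 18*l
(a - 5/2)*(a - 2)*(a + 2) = a^3 - 5*a^2/2 - 4*a + 10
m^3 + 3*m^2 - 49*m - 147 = (m - 7)*(m + 3)*(m + 7)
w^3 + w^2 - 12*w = w*(w - 3)*(w + 4)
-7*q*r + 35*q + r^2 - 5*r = (-7*q + r)*(r - 5)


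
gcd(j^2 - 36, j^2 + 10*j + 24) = j + 6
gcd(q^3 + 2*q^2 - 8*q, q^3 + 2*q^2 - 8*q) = q^3 + 2*q^2 - 8*q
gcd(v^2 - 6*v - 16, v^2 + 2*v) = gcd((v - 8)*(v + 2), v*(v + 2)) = v + 2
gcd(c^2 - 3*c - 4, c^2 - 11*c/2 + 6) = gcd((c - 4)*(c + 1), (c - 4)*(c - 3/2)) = c - 4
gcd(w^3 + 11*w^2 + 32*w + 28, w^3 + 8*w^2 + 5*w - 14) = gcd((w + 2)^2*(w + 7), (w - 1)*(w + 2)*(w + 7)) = w^2 + 9*w + 14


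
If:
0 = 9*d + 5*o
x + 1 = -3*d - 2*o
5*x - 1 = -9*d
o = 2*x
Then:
No Solution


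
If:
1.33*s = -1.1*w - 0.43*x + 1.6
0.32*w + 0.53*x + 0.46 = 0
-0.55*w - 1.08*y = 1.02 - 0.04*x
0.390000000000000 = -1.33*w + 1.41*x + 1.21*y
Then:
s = 2.11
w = -0.99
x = -0.27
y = -0.45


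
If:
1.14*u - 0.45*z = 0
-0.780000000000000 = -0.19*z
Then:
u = 1.62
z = 4.11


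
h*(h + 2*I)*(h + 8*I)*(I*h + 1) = I*h^4 - 9*h^3 - 6*I*h^2 - 16*h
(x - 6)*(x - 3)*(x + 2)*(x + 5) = x^4 - 2*x^3 - 35*x^2 + 36*x + 180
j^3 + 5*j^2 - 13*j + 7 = (j - 1)^2*(j + 7)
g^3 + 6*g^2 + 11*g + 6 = (g + 1)*(g + 2)*(g + 3)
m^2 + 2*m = m*(m + 2)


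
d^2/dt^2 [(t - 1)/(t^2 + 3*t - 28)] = 2*((t - 1)*(2*t + 3)^2 - (3*t + 2)*(t^2 + 3*t - 28))/(t^2 + 3*t - 28)^3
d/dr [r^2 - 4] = 2*r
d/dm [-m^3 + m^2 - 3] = m*(2 - 3*m)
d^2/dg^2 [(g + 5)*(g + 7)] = 2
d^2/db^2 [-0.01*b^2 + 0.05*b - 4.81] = -0.0200000000000000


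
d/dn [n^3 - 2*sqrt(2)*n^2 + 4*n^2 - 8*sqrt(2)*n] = 3*n^2 - 4*sqrt(2)*n + 8*n - 8*sqrt(2)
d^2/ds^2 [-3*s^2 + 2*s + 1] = -6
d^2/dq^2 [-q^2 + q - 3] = -2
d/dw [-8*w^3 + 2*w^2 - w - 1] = -24*w^2 + 4*w - 1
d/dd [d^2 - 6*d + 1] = 2*d - 6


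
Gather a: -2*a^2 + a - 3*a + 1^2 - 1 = -2*a^2 - 2*a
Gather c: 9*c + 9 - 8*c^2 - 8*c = -8*c^2 + c + 9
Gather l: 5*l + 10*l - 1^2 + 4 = 15*l + 3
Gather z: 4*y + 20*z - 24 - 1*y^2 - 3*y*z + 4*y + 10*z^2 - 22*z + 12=-y^2 + 8*y + 10*z^2 + z*(-3*y - 2) - 12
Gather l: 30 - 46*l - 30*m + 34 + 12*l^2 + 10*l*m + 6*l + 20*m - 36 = 12*l^2 + l*(10*m - 40) - 10*m + 28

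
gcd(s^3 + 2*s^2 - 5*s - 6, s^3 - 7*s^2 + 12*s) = 1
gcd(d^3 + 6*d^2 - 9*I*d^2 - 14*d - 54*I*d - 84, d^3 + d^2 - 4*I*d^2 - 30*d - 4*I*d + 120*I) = d + 6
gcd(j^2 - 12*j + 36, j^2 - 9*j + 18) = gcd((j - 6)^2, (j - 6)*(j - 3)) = j - 6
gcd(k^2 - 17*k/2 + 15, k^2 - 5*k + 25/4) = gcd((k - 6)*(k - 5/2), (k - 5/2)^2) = k - 5/2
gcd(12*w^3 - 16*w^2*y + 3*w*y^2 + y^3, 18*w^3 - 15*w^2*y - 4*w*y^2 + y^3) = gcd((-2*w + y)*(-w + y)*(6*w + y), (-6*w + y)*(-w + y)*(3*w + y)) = -w + y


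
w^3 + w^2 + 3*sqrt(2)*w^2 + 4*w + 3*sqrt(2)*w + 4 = (w + 1)*(w + sqrt(2))*(w + 2*sqrt(2))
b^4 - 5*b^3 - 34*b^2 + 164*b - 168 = (b - 7)*(b - 2)^2*(b + 6)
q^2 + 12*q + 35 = (q + 5)*(q + 7)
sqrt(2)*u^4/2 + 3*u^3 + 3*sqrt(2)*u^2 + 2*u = u*(u + sqrt(2))^2*(sqrt(2)*u/2 + 1)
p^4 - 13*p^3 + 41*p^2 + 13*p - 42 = (p - 7)*(p - 6)*(p - 1)*(p + 1)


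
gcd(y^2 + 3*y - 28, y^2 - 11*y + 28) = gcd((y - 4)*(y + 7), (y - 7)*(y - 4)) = y - 4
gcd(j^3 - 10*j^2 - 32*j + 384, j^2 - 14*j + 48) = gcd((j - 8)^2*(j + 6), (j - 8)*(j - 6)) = j - 8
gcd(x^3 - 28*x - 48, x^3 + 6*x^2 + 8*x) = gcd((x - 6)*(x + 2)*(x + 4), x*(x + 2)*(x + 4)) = x^2 + 6*x + 8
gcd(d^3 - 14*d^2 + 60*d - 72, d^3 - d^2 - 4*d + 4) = d - 2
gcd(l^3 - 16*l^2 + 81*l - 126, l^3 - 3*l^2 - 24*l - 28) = l - 7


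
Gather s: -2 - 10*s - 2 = -10*s - 4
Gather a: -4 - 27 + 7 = -24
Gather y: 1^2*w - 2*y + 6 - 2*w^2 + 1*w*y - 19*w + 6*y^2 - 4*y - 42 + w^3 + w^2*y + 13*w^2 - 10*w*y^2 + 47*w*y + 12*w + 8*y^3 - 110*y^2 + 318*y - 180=w^3 + 11*w^2 - 6*w + 8*y^3 + y^2*(-10*w - 104) + y*(w^2 + 48*w + 312) - 216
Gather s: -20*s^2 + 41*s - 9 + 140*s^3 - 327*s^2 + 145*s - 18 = 140*s^3 - 347*s^2 + 186*s - 27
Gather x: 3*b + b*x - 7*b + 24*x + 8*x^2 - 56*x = -4*b + 8*x^2 + x*(b - 32)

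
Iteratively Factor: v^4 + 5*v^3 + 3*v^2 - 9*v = (v - 1)*(v^3 + 6*v^2 + 9*v) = (v - 1)*(v + 3)*(v^2 + 3*v) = (v - 1)*(v + 3)^2*(v)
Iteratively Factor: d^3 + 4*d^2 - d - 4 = (d + 4)*(d^2 - 1) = (d - 1)*(d + 4)*(d + 1)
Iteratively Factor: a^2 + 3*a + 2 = (a + 1)*(a + 2)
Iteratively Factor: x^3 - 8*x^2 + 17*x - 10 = (x - 5)*(x^2 - 3*x + 2) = (x - 5)*(x - 2)*(x - 1)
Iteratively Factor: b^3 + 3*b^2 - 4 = (b + 2)*(b^2 + b - 2) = (b - 1)*(b + 2)*(b + 2)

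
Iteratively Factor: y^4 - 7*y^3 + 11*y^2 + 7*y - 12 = (y + 1)*(y^3 - 8*y^2 + 19*y - 12) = (y - 3)*(y + 1)*(y^2 - 5*y + 4) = (y - 4)*(y - 3)*(y + 1)*(y - 1)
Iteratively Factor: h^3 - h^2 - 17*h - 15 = (h + 3)*(h^2 - 4*h - 5) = (h - 5)*(h + 3)*(h + 1)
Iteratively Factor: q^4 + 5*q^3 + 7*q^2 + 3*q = (q)*(q^3 + 5*q^2 + 7*q + 3) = q*(q + 1)*(q^2 + 4*q + 3) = q*(q + 1)^2*(q + 3)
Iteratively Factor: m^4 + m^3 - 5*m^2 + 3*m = (m - 1)*(m^3 + 2*m^2 - 3*m) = m*(m - 1)*(m^2 + 2*m - 3) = m*(m - 1)^2*(m + 3)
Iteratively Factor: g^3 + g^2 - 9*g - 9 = (g - 3)*(g^2 + 4*g + 3) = (g - 3)*(g + 1)*(g + 3)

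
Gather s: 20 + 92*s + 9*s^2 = 9*s^2 + 92*s + 20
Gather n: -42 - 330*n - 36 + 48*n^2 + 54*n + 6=48*n^2 - 276*n - 72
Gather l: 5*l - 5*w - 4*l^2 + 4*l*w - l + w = -4*l^2 + l*(4*w + 4) - 4*w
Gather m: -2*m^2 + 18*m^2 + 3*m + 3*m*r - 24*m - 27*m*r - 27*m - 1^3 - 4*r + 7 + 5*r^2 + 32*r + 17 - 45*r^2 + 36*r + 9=16*m^2 + m*(-24*r - 48) - 40*r^2 + 64*r + 32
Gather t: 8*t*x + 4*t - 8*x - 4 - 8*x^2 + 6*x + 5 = t*(8*x + 4) - 8*x^2 - 2*x + 1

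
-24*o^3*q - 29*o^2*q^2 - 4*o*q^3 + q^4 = q*(-8*o + q)*(o + q)*(3*o + q)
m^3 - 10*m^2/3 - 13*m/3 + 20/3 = (m - 4)*(m - 1)*(m + 5/3)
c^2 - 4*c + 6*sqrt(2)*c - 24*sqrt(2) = (c - 4)*(c + 6*sqrt(2))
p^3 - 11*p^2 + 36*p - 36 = (p - 6)*(p - 3)*(p - 2)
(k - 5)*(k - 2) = k^2 - 7*k + 10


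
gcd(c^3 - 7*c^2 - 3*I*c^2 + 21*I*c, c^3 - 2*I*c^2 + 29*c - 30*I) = 1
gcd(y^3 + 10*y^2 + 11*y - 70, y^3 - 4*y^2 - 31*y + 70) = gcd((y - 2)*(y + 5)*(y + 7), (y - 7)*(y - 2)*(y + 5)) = y^2 + 3*y - 10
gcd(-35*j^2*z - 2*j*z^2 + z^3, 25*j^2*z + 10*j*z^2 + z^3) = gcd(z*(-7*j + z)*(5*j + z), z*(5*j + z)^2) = 5*j*z + z^2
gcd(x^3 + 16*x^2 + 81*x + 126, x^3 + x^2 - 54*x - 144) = x^2 + 9*x + 18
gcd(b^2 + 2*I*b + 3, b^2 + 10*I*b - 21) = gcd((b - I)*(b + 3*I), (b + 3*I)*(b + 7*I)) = b + 3*I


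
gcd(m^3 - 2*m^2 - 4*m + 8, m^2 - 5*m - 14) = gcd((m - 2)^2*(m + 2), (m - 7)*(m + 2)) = m + 2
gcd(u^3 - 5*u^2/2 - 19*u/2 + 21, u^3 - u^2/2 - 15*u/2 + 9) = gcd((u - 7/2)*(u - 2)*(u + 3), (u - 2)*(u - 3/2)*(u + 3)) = u^2 + u - 6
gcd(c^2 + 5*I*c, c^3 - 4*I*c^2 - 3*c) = c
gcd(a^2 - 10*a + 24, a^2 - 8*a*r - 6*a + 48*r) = a - 6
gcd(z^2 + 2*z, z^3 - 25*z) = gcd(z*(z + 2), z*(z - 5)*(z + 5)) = z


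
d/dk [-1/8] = 0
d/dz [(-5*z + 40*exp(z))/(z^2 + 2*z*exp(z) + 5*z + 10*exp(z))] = 5*((z - 8*exp(z))*(2*z*exp(z) + 2*z + 12*exp(z) + 5) + (8*exp(z) - 1)*(z^2 + 2*z*exp(z) + 5*z + 10*exp(z)))/(z^2 + 2*z*exp(z) + 5*z + 10*exp(z))^2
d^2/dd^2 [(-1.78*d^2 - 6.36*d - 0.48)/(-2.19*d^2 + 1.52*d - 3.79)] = (1.4210854715202e-14*d^4 + 72.85692*d^3 - 74.8323*d^2 - 326.31876*d + 118.66346)/(10.503459*d^6 - 21.870216*d^5 + 69.710985*d^4 - 79.20872*d^3 + 120.641385*d^2 - 65.500296*d + 54.439939)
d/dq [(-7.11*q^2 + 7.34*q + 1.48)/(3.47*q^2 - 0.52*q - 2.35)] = (-21.7726*q^2 + 23.1458*q - 16.4794)/(12.0409*q^4 - 3.6088*q^3 - 16.0386*q^2 + 2.444*q + 5.5225)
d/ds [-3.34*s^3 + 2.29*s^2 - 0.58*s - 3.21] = -10.02*s^2 + 4.58*s - 0.58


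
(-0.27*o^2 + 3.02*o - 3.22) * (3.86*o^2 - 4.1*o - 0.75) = -1.0422*o^4 + 12.7642*o^3 - 24.6087*o^2 + 10.937*o + 2.415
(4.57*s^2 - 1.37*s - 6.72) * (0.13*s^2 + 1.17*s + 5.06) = 0.5941*s^4 + 5.1688*s^3 + 20.6477*s^2 - 14.7946*s - 34.0032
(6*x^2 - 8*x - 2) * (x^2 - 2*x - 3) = 6*x^4 - 20*x^3 - 4*x^2 + 28*x + 6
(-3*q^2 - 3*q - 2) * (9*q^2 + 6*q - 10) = -27*q^4 - 45*q^3 - 6*q^2 + 18*q + 20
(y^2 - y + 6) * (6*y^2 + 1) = 6*y^4 - 6*y^3 + 37*y^2 - y + 6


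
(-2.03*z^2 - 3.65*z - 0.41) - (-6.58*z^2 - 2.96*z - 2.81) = 4.55*z^2 - 0.69*z + 2.4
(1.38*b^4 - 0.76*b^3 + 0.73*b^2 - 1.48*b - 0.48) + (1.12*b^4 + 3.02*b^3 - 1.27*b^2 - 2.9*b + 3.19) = 2.5*b^4 + 2.26*b^3 - 0.54*b^2 - 4.38*b + 2.71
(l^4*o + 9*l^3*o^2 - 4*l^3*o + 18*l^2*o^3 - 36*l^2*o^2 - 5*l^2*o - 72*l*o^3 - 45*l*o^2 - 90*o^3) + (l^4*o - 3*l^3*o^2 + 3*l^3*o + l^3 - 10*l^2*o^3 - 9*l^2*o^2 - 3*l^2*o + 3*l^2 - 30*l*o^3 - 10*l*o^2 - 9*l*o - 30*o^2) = 2*l^4*o + 6*l^3*o^2 - l^3*o + l^3 + 8*l^2*o^3 - 45*l^2*o^2 - 8*l^2*o + 3*l^2 - 102*l*o^3 - 55*l*o^2 - 9*l*o - 90*o^3 - 30*o^2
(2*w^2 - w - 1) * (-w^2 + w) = -2*w^4 + 3*w^3 - w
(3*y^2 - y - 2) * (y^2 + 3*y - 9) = 3*y^4 + 8*y^3 - 32*y^2 + 3*y + 18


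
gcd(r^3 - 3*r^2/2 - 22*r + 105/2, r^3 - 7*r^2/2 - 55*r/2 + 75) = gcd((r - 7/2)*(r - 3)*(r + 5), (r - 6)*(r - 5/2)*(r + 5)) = r + 5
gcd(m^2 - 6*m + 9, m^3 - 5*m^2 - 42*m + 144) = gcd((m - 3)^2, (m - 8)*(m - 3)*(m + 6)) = m - 3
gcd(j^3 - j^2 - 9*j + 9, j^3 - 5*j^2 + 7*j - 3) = j^2 - 4*j + 3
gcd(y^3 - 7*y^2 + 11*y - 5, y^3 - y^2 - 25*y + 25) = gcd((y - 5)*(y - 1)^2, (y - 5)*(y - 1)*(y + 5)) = y^2 - 6*y + 5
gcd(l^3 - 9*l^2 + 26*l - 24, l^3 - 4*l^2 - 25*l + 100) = l - 4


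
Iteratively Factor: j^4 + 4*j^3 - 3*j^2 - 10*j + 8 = (j - 1)*(j^3 + 5*j^2 + 2*j - 8) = (j - 1)*(j + 2)*(j^2 + 3*j - 4) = (j - 1)*(j + 2)*(j + 4)*(j - 1)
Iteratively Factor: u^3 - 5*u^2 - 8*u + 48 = (u - 4)*(u^2 - u - 12) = (u - 4)*(u + 3)*(u - 4)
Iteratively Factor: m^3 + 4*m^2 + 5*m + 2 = (m + 1)*(m^2 + 3*m + 2) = (m + 1)^2*(m + 2)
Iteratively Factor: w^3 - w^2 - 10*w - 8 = (w + 1)*(w^2 - 2*w - 8) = (w + 1)*(w + 2)*(w - 4)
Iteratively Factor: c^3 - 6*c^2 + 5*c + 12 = (c - 3)*(c^2 - 3*c - 4) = (c - 3)*(c + 1)*(c - 4)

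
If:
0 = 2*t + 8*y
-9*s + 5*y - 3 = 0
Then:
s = 5*y/9 - 1/3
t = -4*y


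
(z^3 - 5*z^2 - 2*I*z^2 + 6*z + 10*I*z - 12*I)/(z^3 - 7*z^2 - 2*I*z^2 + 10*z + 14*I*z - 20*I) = (z - 3)/(z - 5)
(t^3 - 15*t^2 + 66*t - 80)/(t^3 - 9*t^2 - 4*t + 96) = (t^2 - 7*t + 10)/(t^2 - t - 12)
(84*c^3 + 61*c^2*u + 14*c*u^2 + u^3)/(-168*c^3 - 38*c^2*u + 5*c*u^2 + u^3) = (3*c + u)/(-6*c + u)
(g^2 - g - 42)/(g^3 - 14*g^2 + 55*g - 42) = (g + 6)/(g^2 - 7*g + 6)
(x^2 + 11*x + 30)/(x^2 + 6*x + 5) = (x + 6)/(x + 1)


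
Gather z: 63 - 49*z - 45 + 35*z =18 - 14*z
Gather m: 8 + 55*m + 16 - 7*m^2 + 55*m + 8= -7*m^2 + 110*m + 32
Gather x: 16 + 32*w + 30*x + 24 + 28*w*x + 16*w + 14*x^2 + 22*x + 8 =48*w + 14*x^2 + x*(28*w + 52) + 48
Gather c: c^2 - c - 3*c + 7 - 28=c^2 - 4*c - 21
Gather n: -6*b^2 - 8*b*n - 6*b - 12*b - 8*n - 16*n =-6*b^2 - 18*b + n*(-8*b - 24)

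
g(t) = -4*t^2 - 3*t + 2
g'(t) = -8*t - 3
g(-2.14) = -9.90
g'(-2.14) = 14.12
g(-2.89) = -22.74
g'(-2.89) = 20.12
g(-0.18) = 2.41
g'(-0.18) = -1.56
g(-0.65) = 2.26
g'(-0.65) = 2.20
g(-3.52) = -37.00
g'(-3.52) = 25.16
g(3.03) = -43.81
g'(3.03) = -27.24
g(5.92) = -155.95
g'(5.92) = -50.36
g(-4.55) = -67.16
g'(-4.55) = 33.40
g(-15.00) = -853.00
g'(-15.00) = 117.00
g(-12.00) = -538.00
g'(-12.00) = 93.00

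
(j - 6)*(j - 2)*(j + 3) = j^3 - 5*j^2 - 12*j + 36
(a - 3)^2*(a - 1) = a^3 - 7*a^2 + 15*a - 9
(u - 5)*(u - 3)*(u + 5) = u^3 - 3*u^2 - 25*u + 75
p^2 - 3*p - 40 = (p - 8)*(p + 5)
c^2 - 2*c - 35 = (c - 7)*(c + 5)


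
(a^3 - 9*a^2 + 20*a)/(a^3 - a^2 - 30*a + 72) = a*(a - 5)/(a^2 + 3*a - 18)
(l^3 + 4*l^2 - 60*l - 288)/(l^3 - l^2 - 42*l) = (l^2 - 2*l - 48)/(l*(l - 7))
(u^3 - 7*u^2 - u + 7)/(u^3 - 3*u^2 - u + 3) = (u - 7)/(u - 3)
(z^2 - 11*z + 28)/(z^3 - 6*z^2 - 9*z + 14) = (z - 4)/(z^2 + z - 2)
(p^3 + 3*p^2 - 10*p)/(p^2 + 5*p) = p - 2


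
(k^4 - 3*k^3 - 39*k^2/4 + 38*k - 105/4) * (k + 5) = k^5 + 2*k^4 - 99*k^3/4 - 43*k^2/4 + 655*k/4 - 525/4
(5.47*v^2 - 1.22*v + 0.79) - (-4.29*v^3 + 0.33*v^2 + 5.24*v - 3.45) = 4.29*v^3 + 5.14*v^2 - 6.46*v + 4.24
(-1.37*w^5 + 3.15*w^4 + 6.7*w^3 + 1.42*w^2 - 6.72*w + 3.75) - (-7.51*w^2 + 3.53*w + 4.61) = -1.37*w^5 + 3.15*w^4 + 6.7*w^3 + 8.93*w^2 - 10.25*w - 0.86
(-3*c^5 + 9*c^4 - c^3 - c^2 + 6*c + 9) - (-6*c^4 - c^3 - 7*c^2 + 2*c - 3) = -3*c^5 + 15*c^4 + 6*c^2 + 4*c + 12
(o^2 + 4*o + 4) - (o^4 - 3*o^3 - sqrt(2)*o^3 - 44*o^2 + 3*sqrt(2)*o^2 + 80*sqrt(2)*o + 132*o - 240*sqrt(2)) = -o^4 + sqrt(2)*o^3 + 3*o^3 - 3*sqrt(2)*o^2 + 45*o^2 - 128*o - 80*sqrt(2)*o + 4 + 240*sqrt(2)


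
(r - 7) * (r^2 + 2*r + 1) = r^3 - 5*r^2 - 13*r - 7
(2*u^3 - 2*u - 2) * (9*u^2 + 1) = 18*u^5 - 16*u^3 - 18*u^2 - 2*u - 2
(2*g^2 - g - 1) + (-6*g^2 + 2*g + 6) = -4*g^2 + g + 5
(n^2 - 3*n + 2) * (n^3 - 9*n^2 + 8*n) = n^5 - 12*n^4 + 37*n^3 - 42*n^2 + 16*n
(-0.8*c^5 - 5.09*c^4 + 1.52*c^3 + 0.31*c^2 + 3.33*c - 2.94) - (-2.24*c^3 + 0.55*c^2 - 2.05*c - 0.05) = -0.8*c^5 - 5.09*c^4 + 3.76*c^3 - 0.24*c^2 + 5.38*c - 2.89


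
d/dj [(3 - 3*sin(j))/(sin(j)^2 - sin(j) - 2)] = 3*(sin(j)^2 - 2*sin(j) + 3)*cos(j)/(sin(j) + cos(j)^2 + 1)^2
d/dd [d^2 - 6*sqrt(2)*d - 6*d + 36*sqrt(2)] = 2*d - 6*sqrt(2) - 6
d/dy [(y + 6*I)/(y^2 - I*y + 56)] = (y^2 - I*y - (y + 6*I)*(2*y - I) + 56)/(y^2 - I*y + 56)^2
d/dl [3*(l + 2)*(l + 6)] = 6*l + 24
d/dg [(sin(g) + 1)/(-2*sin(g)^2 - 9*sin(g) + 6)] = (4*sin(g) - cos(2*g) + 16)*cos(g)/(9*sin(g) - cos(2*g) - 5)^2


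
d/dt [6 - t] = -1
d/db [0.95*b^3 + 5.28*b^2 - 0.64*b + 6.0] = 2.85*b^2 + 10.56*b - 0.64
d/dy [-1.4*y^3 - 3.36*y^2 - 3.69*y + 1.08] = -4.2*y^2 - 6.72*y - 3.69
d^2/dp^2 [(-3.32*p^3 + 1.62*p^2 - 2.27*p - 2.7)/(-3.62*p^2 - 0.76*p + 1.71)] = (-5.6843418860808e-14*p^5 + 2.8421709430404e-14*p^4 + 113.346056*p^3 + 126.234504*p^2 + 187.128036*p + 32.97222)/(47.437928*p^6 + 29.878032*p^5 - 60.952836*p^4 - 27.788336*p^3 + 28.792638*p^2 + 6.666948*p - 5.000211)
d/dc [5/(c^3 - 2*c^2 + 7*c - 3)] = 5*(-3*c^2 + 4*c - 7)/(c^3 - 2*c^2 + 7*c - 3)^2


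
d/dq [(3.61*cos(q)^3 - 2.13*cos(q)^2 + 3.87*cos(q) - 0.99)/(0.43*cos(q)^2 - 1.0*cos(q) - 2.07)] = (-1.5523*cos(q)^4 + 7.22*cos(q)^3 + 21.9522*cos(q)^2 - 9.6696*cos(q) + 9.0009)*sin(q)/(0.1849*cos(q)^4 - 0.86*cos(q)^3 - 0.7802*cos(q)^2 + 4.14*cos(q) + 4.2849)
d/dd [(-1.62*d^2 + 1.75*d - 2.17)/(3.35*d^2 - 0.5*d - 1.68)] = (-5.0525*d^2 + 19.9822*d - 4.025)/(11.2225*d^4 - 3.35*d^3 - 11.006*d^2 + 1.68*d + 2.8224)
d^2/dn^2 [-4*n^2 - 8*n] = -8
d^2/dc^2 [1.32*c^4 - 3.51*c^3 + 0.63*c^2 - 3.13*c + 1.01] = 15.84*c^2 - 21.06*c + 1.26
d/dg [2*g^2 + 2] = 4*g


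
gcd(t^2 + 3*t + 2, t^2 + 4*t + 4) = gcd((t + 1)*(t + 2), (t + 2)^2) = t + 2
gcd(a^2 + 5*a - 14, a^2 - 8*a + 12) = a - 2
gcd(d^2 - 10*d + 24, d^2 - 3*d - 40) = 1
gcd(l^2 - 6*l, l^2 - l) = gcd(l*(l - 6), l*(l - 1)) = l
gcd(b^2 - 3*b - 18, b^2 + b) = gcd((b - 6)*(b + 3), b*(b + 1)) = 1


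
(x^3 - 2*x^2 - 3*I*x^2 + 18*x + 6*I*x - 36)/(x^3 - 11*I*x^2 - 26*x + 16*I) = (x^3 - x^2*(2 + 3*I) + 6*x*(3 + I) - 36)/(x^3 - 11*I*x^2 - 26*x + 16*I)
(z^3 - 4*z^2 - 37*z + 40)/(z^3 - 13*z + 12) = (z^2 - 3*z - 40)/(z^2 + z - 12)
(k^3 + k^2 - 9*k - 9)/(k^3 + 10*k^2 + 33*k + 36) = (k^2 - 2*k - 3)/(k^2 + 7*k + 12)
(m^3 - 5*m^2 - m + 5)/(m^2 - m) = m - 4 - 5/m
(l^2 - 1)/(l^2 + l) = (l - 1)/l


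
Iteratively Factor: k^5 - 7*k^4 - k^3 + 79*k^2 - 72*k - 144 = (k - 3)*(k^4 - 4*k^3 - 13*k^2 + 40*k + 48) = (k - 4)*(k - 3)*(k^3 - 13*k - 12) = (k - 4)*(k - 3)*(k + 3)*(k^2 - 3*k - 4) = (k - 4)^2*(k - 3)*(k + 3)*(k + 1)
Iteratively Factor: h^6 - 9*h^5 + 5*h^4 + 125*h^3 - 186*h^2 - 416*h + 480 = (h - 5)*(h^5 - 4*h^4 - 15*h^3 + 50*h^2 + 64*h - 96) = (h - 5)*(h + 3)*(h^4 - 7*h^3 + 6*h^2 + 32*h - 32) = (h - 5)*(h - 4)*(h + 3)*(h^3 - 3*h^2 - 6*h + 8) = (h - 5)*(h - 4)*(h + 2)*(h + 3)*(h^2 - 5*h + 4) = (h - 5)*(h - 4)^2*(h + 2)*(h + 3)*(h - 1)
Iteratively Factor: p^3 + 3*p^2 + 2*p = (p)*(p^2 + 3*p + 2) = p*(p + 2)*(p + 1)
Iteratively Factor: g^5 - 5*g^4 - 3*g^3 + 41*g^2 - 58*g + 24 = (g + 3)*(g^4 - 8*g^3 + 21*g^2 - 22*g + 8) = (g - 1)*(g + 3)*(g^3 - 7*g^2 + 14*g - 8) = (g - 1)^2*(g + 3)*(g^2 - 6*g + 8) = (g - 2)*(g - 1)^2*(g + 3)*(g - 4)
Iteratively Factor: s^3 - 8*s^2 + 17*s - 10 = (s - 1)*(s^2 - 7*s + 10) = (s - 5)*(s - 1)*(s - 2)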